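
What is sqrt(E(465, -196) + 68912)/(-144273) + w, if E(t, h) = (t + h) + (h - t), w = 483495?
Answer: 483495 - 2*sqrt(17130)/144273 ≈ 4.8350e+5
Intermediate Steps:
E(t, h) = 2*h (E(t, h) = (h + t) + (h - t) = 2*h)
sqrt(E(465, -196) + 68912)/(-144273) + w = sqrt(2*(-196) + 68912)/(-144273) + 483495 = sqrt(-392 + 68912)*(-1/144273) + 483495 = sqrt(68520)*(-1/144273) + 483495 = (2*sqrt(17130))*(-1/144273) + 483495 = -2*sqrt(17130)/144273 + 483495 = 483495 - 2*sqrt(17130)/144273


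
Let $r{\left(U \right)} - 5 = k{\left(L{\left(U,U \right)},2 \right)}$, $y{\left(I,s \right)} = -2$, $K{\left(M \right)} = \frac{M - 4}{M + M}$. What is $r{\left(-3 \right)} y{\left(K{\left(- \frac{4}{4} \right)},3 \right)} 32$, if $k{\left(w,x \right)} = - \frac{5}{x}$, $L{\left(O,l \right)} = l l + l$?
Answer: $-160$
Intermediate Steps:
$L{\left(O,l \right)} = l + l^{2}$ ($L{\left(O,l \right)} = l^{2} + l = l + l^{2}$)
$K{\left(M \right)} = \frac{-4 + M}{2 M}$
$r{\left(U \right)} = \frac{5}{2}$ ($r{\left(U \right)} = 5 - \frac{5}{2} = \frac{5}{2}$)
$r{\left(-3 \right)} y{\left(K{\left(- \frac{4}{4} \right)},3 \right)} 32 = \frac{5}{2} \left(-2\right) 32 = \left(-5\right) 32 = -160$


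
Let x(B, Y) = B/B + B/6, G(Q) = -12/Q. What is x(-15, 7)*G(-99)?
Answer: -2/11 ≈ -0.18182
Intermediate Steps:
x(B, Y) = 1 + B/6 (x(B, Y) = 1 + B*(⅙) = 1 + B/6)
x(-15, 7)*G(-99) = (1 + (⅙)*(-15))*(-12/(-99)) = (1 - 5/2)*(-12*(-1/99)) = -3/2*4/33 = -2/11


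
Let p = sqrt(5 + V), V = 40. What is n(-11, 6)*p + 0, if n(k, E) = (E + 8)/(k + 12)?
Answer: 42*sqrt(5) ≈ 93.915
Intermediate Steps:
n(k, E) = (8 + E)/(12 + k)
p = 3*sqrt(5) (p = sqrt(5 + 40) = sqrt(45) = 3*sqrt(5) ≈ 6.7082)
n(-11, 6)*p + 0 = ((8 + 6)/(12 - 11))*(3*sqrt(5)) + 0 = (14/1)*(3*sqrt(5)) + 0 = (1*14)*(3*sqrt(5)) + 0 = 14*(3*sqrt(5)) + 0 = 42*sqrt(5) + 0 = 42*sqrt(5)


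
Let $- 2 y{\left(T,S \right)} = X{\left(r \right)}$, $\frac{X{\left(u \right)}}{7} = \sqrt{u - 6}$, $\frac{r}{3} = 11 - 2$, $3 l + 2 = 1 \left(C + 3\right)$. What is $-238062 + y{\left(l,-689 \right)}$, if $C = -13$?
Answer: $-238062 - \frac{7 \sqrt{21}}{2} \approx -2.3808 \cdot 10^{5}$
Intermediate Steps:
$l = -4$ ($l = - \frac{2}{3} + \frac{1 \left(-13 + 3\right)}{3} = - \frac{2}{3} + \frac{1 \left(-10\right)}{3} = - \frac{2}{3} + \frac{1}{3} \left(-10\right) = - \frac{2}{3} - \frac{10}{3} = -4$)
$r = 27$ ($r = 3 \left(11 - 2\right) = 3 \cdot 9 = 27$)
$X{\left(u \right)} = 7 \sqrt{-6 + u}$ ($X{\left(u \right)} = 7 \sqrt{u - 6} = 7 \sqrt{-6 + u}$)
$y{\left(T,S \right)} = - \frac{7 \sqrt{21}}{2}$ ($y{\left(T,S \right)} = - \frac{7 \sqrt{-6 + 27}}{2} = - \frac{7 \sqrt{21}}{2}$)
$-238062 + y{\left(l,-689 \right)} = -238062 - \frac{7 \sqrt{21}}{2}$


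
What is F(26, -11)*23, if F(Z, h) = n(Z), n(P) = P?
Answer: 598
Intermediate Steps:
F(Z, h) = Z
F(26, -11)*23 = 26*23 = 598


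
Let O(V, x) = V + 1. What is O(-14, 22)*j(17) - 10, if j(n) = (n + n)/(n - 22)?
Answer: 392/5 ≈ 78.400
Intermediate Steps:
O(V, x) = 1 + V
j(n) = 2*n/(-22 + n) (j(n) = (2*n)/(-22 + n) = 2*n/(-22 + n))
O(-14, 22)*j(17) - 10 = (1 - 14)*(2*17/(-22 + 17)) - 10 = -26*17/(-5) - 10 = -26*17*(-1)/5 - 10 = -13*(-34/5) - 10 = 442/5 - 10 = 392/5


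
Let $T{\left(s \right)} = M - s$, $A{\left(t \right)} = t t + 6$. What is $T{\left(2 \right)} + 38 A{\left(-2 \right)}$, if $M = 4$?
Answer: $382$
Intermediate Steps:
$A{\left(t \right)} = 6 + t^{2}$ ($A{\left(t \right)} = t^{2} + 6 = 6 + t^{2}$)
$T{\left(s \right)} = 4 - s$
$T{\left(2 \right)} + 38 A{\left(-2 \right)} = \left(4 - 2\right) + 38 \left(6 + \left(-2\right)^{2}\right) = \left(4 - 2\right) + 38 \left(6 + 4\right) = 2 + 38 \cdot 10 = 2 + 380 = 382$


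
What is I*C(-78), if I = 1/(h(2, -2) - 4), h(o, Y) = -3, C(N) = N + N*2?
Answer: 234/7 ≈ 33.429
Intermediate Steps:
C(N) = 3*N (C(N) = N + 2*N = 3*N)
I = -⅐ (I = 1/(-3 - 4) = 1/(-7) = -⅐ ≈ -0.14286)
I*C(-78) = -3*(-78)/7 = -⅐*(-234) = 234/7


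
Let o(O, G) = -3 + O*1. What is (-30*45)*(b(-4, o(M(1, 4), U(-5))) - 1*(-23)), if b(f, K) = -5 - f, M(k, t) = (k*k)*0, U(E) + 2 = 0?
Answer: -29700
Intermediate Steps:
U(E) = -2 (U(E) = -2 + 0 = -2)
M(k, t) = 0 (M(k, t) = k**2*0 = 0)
o(O, G) = -3 + O
(-30*45)*(b(-4, o(M(1, 4), U(-5))) - 1*(-23)) = (-30*45)*((-5 - 1*(-4)) - 1*(-23)) = -1350*((-5 + 4) + 23) = -1350*(-1 + 23) = -1350*22 = -29700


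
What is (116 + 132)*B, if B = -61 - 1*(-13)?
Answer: -11904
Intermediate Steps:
B = -48 (B = -61 + 13 = -48)
(116 + 132)*B = (116 + 132)*(-48) = 248*(-48) = -11904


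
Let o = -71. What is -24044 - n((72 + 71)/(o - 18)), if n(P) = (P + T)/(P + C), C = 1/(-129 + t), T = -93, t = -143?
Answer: -187929116/7797 ≈ -24103.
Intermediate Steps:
C = -1/272 (C = 1/(-129 - 143) = 1/(-272) = -1/272 ≈ -0.0036765)
n(P) = (-93 + P)/(-1/272 + P) (n(P) = (P - 93)/(P - 1/272) = (-93 + P)/(-1/272 + P))
-24044 - n((72 + 71)/(o - 18)) = -24044 - 272*(-93 + (72 + 71)/(-71 - 18))/(-1 + 272*((72 + 71)/(-71 - 18))) = -24044 - 272*(-93 + 143/(-89))/(-1 + 272*(143/(-89))) = -24044 - 272*(-93 + 143*(-1/89))/(-1 + 272*(143*(-1/89))) = -24044 - 272*(-93 - 143/89)/(-1 + 272*(-143/89)) = -24044 - 272*(-8420)/((-1 - 38896/89)*89) = -24044 - 272*(-8420)/((-38985/89)*89) = -24044 - 272*(-89)*(-8420)/(38985*89) = -24044 - 1*458048/7797 = -24044 - 458048/7797 = -187929116/7797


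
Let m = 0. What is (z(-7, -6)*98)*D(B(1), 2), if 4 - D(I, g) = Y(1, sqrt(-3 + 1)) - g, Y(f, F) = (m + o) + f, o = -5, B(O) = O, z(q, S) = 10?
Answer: 9800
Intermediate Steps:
Y(f, F) = -5 + f (Y(f, F) = (0 - 5) + f = -5 + f)
D(I, g) = 8 + g (D(I, g) = 4 - ((-5 + 1) - g) = 4 - (-4 - g) = 4 + (4 + g) = 8 + g)
(z(-7, -6)*98)*D(B(1), 2) = (10*98)*(8 + 2) = 980*10 = 9800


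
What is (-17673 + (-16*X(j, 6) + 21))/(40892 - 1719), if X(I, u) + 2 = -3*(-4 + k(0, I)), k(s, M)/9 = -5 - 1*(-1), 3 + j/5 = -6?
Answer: -19540/39173 ≈ -0.49881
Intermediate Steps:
j = -45 (j = -15 + 5*(-6) = -15 - 30 = -45)
k(s, M) = -36 (k(s, M) = 9*(-5 - 1*(-1)) = 9*(-5 + 1) = 9*(-4) = -36)
X(I, u) = 118 (X(I, u) = -2 - 3*(-4 - 36) = -2 - 3*(-40) = -2 + 120 = 118)
(-17673 + (-16*X(j, 6) + 21))/(40892 - 1719) = (-17673 + (-16*118 + 21))/(40892 - 1719) = (-17673 + (-1888 + 21))/39173 = (-17673 - 1867)*(1/39173) = -19540*1/39173 = -19540/39173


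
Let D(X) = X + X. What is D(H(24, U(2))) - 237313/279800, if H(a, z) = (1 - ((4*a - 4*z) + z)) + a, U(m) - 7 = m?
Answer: -24859713/279800 ≈ -88.848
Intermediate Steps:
U(m) = 7 + m
H(a, z) = 1 - 3*a + 3*z (H(a, z) = (1 - ((-4*z + 4*a) + z)) + a = (1 - (-3*z + 4*a)) + a = (1 + (-4*a + 3*z)) + a = (1 - 4*a + 3*z) + a = 1 - 3*a + 3*z)
D(X) = 2*X
D(H(24, U(2))) - 237313/279800 = 2*(1 - 3*24 + 3*(7 + 2)) - 237313/279800 = 2*(1 - 72 + 3*9) - 237313*1/279800 = 2*(1 - 72 + 27) - 237313/279800 = 2*(-44) - 237313/279800 = -88 - 237313/279800 = -24859713/279800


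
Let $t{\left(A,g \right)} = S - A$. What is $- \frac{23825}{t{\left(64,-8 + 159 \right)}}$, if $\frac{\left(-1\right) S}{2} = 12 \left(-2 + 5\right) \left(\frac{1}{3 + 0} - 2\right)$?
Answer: $- \frac{23825}{56} \approx -425.45$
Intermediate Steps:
$S = 120$ ($S = - 2 \cdot 12 \left(-2 + 5\right) \left(\frac{1}{3 + 0} - 2\right) = - 2 \cdot 12 \cdot 3 \left(\frac{1}{3} - 2\right) = - 2 \cdot 12 \cdot 3 \left(- \frac{5}{3}\right) = - 2 \cdot 12 \left(-5\right) = \left(-2\right) \left(-60\right) = 120$)
$t{\left(A,g \right)} = 120 - A$
$- \frac{23825}{t{\left(64,-8 + 159 \right)}} = - \frac{23825}{120 - 64} = - \frac{23825}{56}$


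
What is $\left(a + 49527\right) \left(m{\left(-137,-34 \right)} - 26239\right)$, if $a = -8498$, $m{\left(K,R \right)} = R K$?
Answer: $-885446849$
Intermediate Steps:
$m{\left(K,R \right)} = K R$
$\left(a + 49527\right) \left(m{\left(-137,-34 \right)} - 26239\right) = \left(-8498 + 49527\right) \left(\left(-137\right) \left(-34\right) - 26239\right) = 41029 \left(4658 - 26239\right) = 41029 \left(-21581\right) = -885446849$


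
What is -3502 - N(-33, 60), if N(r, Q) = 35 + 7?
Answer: -3544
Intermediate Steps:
N(r, Q) = 42
-3502 - N(-33, 60) = -3502 - 1*42 = -3502 - 42 = -3544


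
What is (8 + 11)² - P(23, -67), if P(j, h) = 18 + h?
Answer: 410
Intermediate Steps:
(8 + 11)² - P(23, -67) = (8 + 11)² - (18 - 67) = 19² - 1*(-49) = 361 + 49 = 410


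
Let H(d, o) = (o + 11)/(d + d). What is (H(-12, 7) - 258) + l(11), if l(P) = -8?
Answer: -1067/4 ≈ -266.75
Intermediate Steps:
H(d, o) = (11 + o)/(2*d) (H(d, o) = (11 + o)/((2*d)) = (11 + o)*(1/(2*d)) = (11 + o)/(2*d))
(H(-12, 7) - 258) + l(11) = ((1/2)*(11 + 7)/(-12) - 258) - 8 = ((1/2)*(-1/12)*18 - 258) - 8 = (-3/4 - 258) - 8 = -1035/4 - 8 = -1067/4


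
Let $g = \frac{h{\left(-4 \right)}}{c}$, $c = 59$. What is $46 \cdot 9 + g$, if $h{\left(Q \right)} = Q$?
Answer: $\frac{24422}{59} \approx 413.93$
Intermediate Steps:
$g = - \frac{4}{59} \approx -0.067797$
$46 \cdot 9 + g = 46 \cdot 9 - \frac{4}{59} = 414 - \frac{4}{59} = \frac{24422}{59}$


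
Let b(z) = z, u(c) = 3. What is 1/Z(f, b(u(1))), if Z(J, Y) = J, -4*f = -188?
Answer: 1/47 ≈ 0.021277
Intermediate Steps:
f = 47 (f = -¼*(-188) = 47)
1/Z(f, b(u(1))) = 1/47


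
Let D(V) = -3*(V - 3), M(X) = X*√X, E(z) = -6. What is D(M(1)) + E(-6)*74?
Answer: -438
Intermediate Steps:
M(X) = X^(3/2)
D(V) = 9 - 3*V (D(V) = -3*(-3 + V) = 9 - 3*V)
D(M(1)) + E(-6)*74 = (9 - 3*1^(3/2)) - 6*74 = (9 - 3*1) - 444 = (9 - 3) - 444 = 6 - 444 = -438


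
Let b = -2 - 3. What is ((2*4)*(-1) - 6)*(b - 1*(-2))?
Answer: 42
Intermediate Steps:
b = -5
((2*4)*(-1) - 6)*(b - 1*(-2)) = ((2*4)*(-1) - 6)*(-5 - 1*(-2)) = (8*(-1) - 6)*(-5 + 2) = (-8 - 6)*(-3) = -14*(-3) = 42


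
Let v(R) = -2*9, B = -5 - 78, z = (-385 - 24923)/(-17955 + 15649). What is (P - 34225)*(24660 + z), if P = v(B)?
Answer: -974063845062/1153 ≈ -8.4481e+8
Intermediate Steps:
z = 12654/1153 (z = -25308/(-2306) = -25308*(-1/2306) = 12654/1153 ≈ 10.975)
B = -83
v(R) = -18
P = -18
(P - 34225)*(24660 + z) = (-18 - 34225)*(24660 + 12654/1153) = -34243*28445634/1153 = -974063845062/1153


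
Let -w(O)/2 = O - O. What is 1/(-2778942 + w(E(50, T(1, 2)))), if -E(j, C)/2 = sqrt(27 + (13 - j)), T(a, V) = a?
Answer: -1/2778942 ≈ -3.5985e-7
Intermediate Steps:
E(j, C) = -2*sqrt(40 - j) (E(j, C) = -2*sqrt(27 + (13 - j)) = -2*sqrt(40 - j))
w(O) = 0 (w(O) = -2*(O - O) = -2*0 = 0)
1/(-2778942 + w(E(50, T(1, 2)))) = 1/(-2778942 + 0) = 1/(-2778942) = -1/2778942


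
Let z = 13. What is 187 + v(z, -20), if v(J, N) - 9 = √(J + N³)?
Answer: 196 + 7*I*√163 ≈ 196.0 + 89.37*I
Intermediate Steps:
v(J, N) = 9 + √(J + N³)
187 + v(z, -20) = 187 + (9 + √(13 + (-20)³)) = 187 + (9 + √(13 - 8000)) = 187 + (9 + √(-7987)) = 187 + (9 + 7*I*√163) = 196 + 7*I*√163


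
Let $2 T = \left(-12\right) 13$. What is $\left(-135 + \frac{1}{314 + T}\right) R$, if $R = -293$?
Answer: $\frac{9334687}{236} \approx 39554.0$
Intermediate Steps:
$T = -78$ ($T = \frac{\left(-12\right) 13}{2} = \frac{1}{2} \left(-156\right) = -78$)
$\left(-135 + \frac{1}{314 + T}\right) R = \left(-135 + \frac{1}{314 - 78}\right) \left(-293\right) = \left(-135 + \frac{1}{236}\right) \left(-293\right) = \left(- \frac{31859}{236}\right) \left(-293\right) = \frac{9334687}{236}$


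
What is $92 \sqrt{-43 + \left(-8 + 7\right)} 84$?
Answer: $15456 i \sqrt{11} \approx 51262.0 i$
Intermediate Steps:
$92 \sqrt{-43 + \left(-8 + 7\right)} 84 = 92 \sqrt{-43 - 1} \cdot 84 = 92 \sqrt{-44} \cdot 84 = 92 \cdot 2 i \sqrt{11} \cdot 84 = 184 i \sqrt{11} \cdot 84 = 15456 i \sqrt{11}$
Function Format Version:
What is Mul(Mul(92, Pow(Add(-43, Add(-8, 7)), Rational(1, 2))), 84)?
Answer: Mul(15456, I, Pow(11, Rational(1, 2))) ≈ Mul(51262., I)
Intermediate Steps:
Mul(Mul(92, Pow(Add(-43, Add(-8, 7)), Rational(1, 2))), 84) = Mul(Mul(92, Pow(Add(-43, -1), Rational(1, 2))), 84) = Mul(Mul(92, Pow(-44, Rational(1, 2))), 84) = Mul(Mul(92, Mul(2, I, Pow(11, Rational(1, 2)))), 84) = Mul(Mul(184, I, Pow(11, Rational(1, 2))), 84) = Mul(15456, I, Pow(11, Rational(1, 2)))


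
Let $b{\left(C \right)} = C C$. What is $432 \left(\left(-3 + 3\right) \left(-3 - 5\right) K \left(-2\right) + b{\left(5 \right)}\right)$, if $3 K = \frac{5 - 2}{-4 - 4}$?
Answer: $10800$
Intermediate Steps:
$b{\left(C \right)} = C^{2}$
$K = - \frac{1}{8}$ ($K = \frac{\left(5 - 2\right) \frac{1}{-4 - 4}}{3} = \frac{3 \frac{1}{-8}}{3} = \frac{3 \left(- \frac{1}{8}\right)}{3} = \frac{1}{3} \left(- \frac{3}{8}\right) = - \frac{1}{8} \approx -0.125$)
$432 \left(\left(-3 + 3\right) \left(-3 - 5\right) K \left(-2\right) + b{\left(5 \right)}\right) = 432 \left(\left(-3 + 3\right) \left(-3 - 5\right) \left(- \frac{1}{8}\right) \left(-2\right) + 5^{2}\right) = 432 \left(0 \left(-8\right) \left(- \frac{1}{8}\right) \left(-2\right) + 25\right) = 432 \left(0 \left(- \frac{1}{8}\right) \left(-2\right) + 25\right) = 432 \left(0 \left(-2\right) + 25\right) = 432 \left(0 + 25\right) = 432 \cdot 25 = 10800$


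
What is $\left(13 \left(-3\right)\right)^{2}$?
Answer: $1521$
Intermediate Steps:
$\left(13 \left(-3\right)\right)^{2} = \left(-39\right)^{2} = 1521$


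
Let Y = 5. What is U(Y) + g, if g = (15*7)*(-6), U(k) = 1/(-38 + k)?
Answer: -20791/33 ≈ -630.03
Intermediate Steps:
g = -630 (g = 105*(-6) = -630)
U(Y) + g = 1/(-38 + 5) - 630 = 1/(-33) - 630 = -1/33 - 630 = -20791/33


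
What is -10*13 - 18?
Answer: -148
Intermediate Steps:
-10*13 - 18 = -130 - 18 = -148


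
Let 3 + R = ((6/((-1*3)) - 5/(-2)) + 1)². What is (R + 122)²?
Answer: 235225/16 ≈ 14702.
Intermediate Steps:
R = -¾ (R = -3 + ((6/((-1*3)) - 5/(-2)) + 1)² = -3 + ((6/(-3) - 5*(-½)) + 1)² = -3 + ((6*(-⅓) + 5/2) + 1)² = -3 + ((-2 + 5/2) + 1)² = -3 + (½ + 1)² = -3 + (3/2)² = -3 + 9/4 = -¾ ≈ -0.75000)
(R + 122)² = (-¾ + 122)² = (485/4)² = 235225/16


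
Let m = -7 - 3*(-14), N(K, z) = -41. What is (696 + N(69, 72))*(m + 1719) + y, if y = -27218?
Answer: 1121652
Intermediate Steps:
m = 35 (m = -7 + 42 = 35)
(696 + N(69, 72))*(m + 1719) + y = (696 - 41)*(35 + 1719) - 27218 = 655*1754 - 27218 = 1148870 - 27218 = 1121652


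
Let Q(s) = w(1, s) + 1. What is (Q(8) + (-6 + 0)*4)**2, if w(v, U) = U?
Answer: 225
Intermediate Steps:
Q(s) = 1 + s (Q(s) = s + 1 = 1 + s)
(Q(8) + (-6 + 0)*4)**2 = ((1 + 8) + (-6 + 0)*4)**2 = (9 - 6*4)**2 = (9 - 24)**2 = (-15)**2 = 225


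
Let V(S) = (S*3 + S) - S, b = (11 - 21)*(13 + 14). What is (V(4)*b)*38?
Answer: -123120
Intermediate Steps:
b = -270 (b = -10*27 = -270)
V(S) = 3*S (V(S) = (3*S + S) - S = 4*S - S = 3*S)
(V(4)*b)*38 = ((3*4)*(-270))*38 = (12*(-270))*38 = -3240*38 = -123120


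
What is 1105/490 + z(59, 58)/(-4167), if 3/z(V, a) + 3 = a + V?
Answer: 8748592/3879477 ≈ 2.2551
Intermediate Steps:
z(V, a) = 3/(-3 + V + a) (z(V, a) = 3/(-3 + (a + V)) = 3/(-3 + (V + a)) = 3/(-3 + V + a))
1105/490 + z(59, 58)/(-4167) = 1105/490 + (3/(-3 + 59 + 58))/(-4167) = 1105*(1/490) + (3/114)*(-1/4167) = 221/98 + (3*(1/114))*(-1/4167) = 221/98 + (1/38)*(-1/4167) = 221/98 - 1/158346 = 8748592/3879477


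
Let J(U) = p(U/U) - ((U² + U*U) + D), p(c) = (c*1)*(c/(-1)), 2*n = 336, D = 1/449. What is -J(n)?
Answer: 25345602/449 ≈ 56449.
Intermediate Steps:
D = 1/449 ≈ 0.0022272
n = 168 (n = (½)*336 = 168)
p(c) = -c² (p(c) = c*(c*(-1)) = c*(-c) = -c²)
J(U) = -450/449 - 2*U² (J(U) = -(U/U)² - ((U² + U*U) + 1/449) = -1*1² - ((U² + U²) + 1/449) = -1*1 - (2*U² + 1/449) = -1 - (1/449 + 2*U²) = -1 + (-1/449 - 2*U²) = -450/449 - 2*U²)
-J(n) = -(-450/449 - 2*168²) = -(-450/449 - 2*28224) = -(-450/449 - 56448) = -1*(-25345602/449) = 25345602/449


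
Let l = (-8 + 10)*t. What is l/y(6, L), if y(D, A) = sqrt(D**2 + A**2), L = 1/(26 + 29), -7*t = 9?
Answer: -990*sqrt(108901)/762307 ≈ -0.42857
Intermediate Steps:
t = -9/7 (t = -1/7*9 = -9/7 ≈ -1.2857)
L = 1/55 ≈ 0.018182
l = -18/7 (l = (-8 + 10)*(-9/7) = 2*(-9/7) = -18/7 ≈ -2.5714)
y(D, A) = sqrt(A**2 + D**2)
l/y(6, L) = -18/(7*sqrt((1/55)**2 + 6**2)) = -18/(7*sqrt(1/3025 + 36)) = -18*55*sqrt(108901)/108901/7 = -990*sqrt(108901)/762307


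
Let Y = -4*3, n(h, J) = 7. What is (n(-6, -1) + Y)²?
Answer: 25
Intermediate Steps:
Y = -12
(n(-6, -1) + Y)² = (7 - 12)² = (-5)² = 25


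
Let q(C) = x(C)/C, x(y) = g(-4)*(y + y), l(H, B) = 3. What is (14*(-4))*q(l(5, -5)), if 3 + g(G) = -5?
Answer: 896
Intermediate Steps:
g(G) = -8 (g(G) = -3 - 5 = -8)
x(y) = -16*y (x(y) = -8*(y + y) = -16*y)
q(C) = -16 (q(C) = (-16*C)/C = -16)
(14*(-4))*q(l(5, -5)) = (14*(-4))*(-16) = -56*(-16) = 896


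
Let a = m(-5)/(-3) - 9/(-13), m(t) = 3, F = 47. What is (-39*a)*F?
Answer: 564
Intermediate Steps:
a = -4/13 (a = 3/(-3) - 9/(-13) = 3*(-⅓) - 9*(-1/13) = -1 + 9/13 = -4/13 ≈ -0.30769)
(-39*a)*F = -39*(-4/13)*47 = 12*47 = 564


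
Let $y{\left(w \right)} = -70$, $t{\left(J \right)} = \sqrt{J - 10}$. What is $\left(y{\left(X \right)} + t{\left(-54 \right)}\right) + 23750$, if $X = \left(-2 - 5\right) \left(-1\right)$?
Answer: $23680 + 8 i \approx 23680.0 + 8.0 i$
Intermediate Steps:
$t{\left(J \right)} = \sqrt{-10 + J}$
$X = 7$ ($X = \left(-7\right) \left(-1\right) = 7$)
$\left(y{\left(X \right)} + t{\left(-54 \right)}\right) + 23750 = \left(-70 + \sqrt{-10 - 54}\right) + 23750 = \left(-70 + \sqrt{-64}\right) + 23750 = \left(-70 + 8 i\right) + 23750 = 23680 + 8 i$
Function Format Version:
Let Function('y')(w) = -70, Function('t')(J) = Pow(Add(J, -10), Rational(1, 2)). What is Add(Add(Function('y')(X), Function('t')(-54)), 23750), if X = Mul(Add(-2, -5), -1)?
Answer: Add(23680, Mul(8, I)) ≈ Add(23680., Mul(8.0000, I))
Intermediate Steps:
Function('t')(J) = Pow(Add(-10, J), Rational(1, 2))
X = 7 (X = Mul(-7, -1) = 7)
Add(Add(Function('y')(X), Function('t')(-54)), 23750) = Add(Add(-70, Pow(Add(-10, -54), Rational(1, 2))), 23750) = Add(Add(-70, Pow(-64, Rational(1, 2))), 23750) = Add(Add(-70, Mul(8, I)), 23750) = Add(23680, Mul(8, I))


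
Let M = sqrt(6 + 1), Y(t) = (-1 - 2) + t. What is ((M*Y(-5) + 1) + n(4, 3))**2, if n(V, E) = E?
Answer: 464 - 64*sqrt(7) ≈ 294.67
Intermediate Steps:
Y(t) = -3 + t
M = sqrt(7) ≈ 2.6458
((M*Y(-5) + 1) + n(4, 3))**2 = ((sqrt(7)*(-3 - 5) + 1) + 3)**2 = ((sqrt(7)*(-8) + 1) + 3)**2 = ((-8*sqrt(7) + 1) + 3)**2 = ((1 - 8*sqrt(7)) + 3)**2 = (4 - 8*sqrt(7))**2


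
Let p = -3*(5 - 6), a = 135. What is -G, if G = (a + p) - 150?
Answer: 12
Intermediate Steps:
p = 3 (p = -3*(-1) = 3)
G = -12 (G = (135 + 3) - 150 = 138 - 150 = -12)
-G = -1*(-12) = 12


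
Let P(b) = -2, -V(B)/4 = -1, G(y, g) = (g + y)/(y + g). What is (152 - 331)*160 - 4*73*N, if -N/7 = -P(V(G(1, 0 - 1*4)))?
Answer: -24552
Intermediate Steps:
G(y, g) = 1 (G(y, g) = (g + y)/(g + y) = 1)
V(B) = 4 (V(B) = -4*(-1) = 4)
N = -14 (N = -(-7)*(-2) = -7*2 = -14)
(152 - 331)*160 - 4*73*N = (152 - 331)*160 - 4*73*(-14) = -179*160 - 292*(-14) = -28640 - 1*(-4088) = -28640 + 4088 = -24552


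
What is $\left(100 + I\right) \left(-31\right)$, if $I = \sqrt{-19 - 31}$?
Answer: $-3100 - 155 i \sqrt{2} \approx -3100.0 - 219.2 i$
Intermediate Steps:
$I = 5 i \sqrt{2}$ ($I = \sqrt{-19 - 31} = \sqrt{-50} = 5 i \sqrt{2} \approx 7.0711 i$)
$\left(100 + I\right) \left(-31\right) = \left(100 + 5 i \sqrt{2}\right) \left(-31\right) = -3100 - 155 i \sqrt{2}$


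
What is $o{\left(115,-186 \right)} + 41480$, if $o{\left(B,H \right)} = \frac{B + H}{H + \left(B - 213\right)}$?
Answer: $\frac{165921}{4} \approx 41480.0$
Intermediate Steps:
$o{\left(B,H \right)} = \frac{B + H}{-213 + B + H}$ ($o{\left(B,H \right)} = \frac{B + H}{H + \left(-213 + B\right)} = \frac{B + H}{-213 + B + H}$)
$o{\left(115,-186 \right)} + 41480 = \frac{115 - 186}{-213 + 115 - 186} + 41480 = \frac{1}{-284} \left(-71\right) + 41480 = \left(- \frac{1}{284}\right) \left(-71\right) + 41480 = \frac{1}{4} + 41480 = \frac{165921}{4}$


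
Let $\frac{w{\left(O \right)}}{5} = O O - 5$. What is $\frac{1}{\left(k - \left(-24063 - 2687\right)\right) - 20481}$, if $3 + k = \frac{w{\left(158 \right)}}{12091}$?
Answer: $\frac{12091}{75887001} \approx 0.00015933$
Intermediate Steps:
$w{\left(O \right)} = -25 + 5 O^{2}$ ($w{\left(O \right)} = 5 \left(O O - 5\right) = 5 \left(O^{2} - 5\right) = 5 \left(-5 + O^{2}\right) = -25 + 5 O^{2}$)
$k = \frac{88522}{12091}$ ($k = -3 + \frac{-25 + 5 \cdot 158^{2}}{12091} = -3 + \left(-25 + 5 \cdot 24964\right) \frac{1}{12091} = -3 + \left(-25 + 124820\right) \frac{1}{12091} = -3 + 124795 \cdot \frac{1}{12091} = -3 + \frac{124795}{12091} = \frac{88522}{12091} \approx 7.3213$)
$\frac{1}{\left(k - \left(-24063 - 2687\right)\right) - 20481} = \frac{1}{\left(\frac{88522}{12091} - \left(-24063 - 2687\right)\right) - 20481} = \frac{1}{\left(\frac{88522}{12091} - -26750\right) - 20481} = \frac{1}{\left(\frac{88522}{12091} + 26750\right) - 20481} = \frac{1}{\frac{323522772}{12091} - 20481} = \frac{1}{\frac{75887001}{12091}} = \frac{12091}{75887001}$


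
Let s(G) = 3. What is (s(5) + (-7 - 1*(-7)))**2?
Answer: 9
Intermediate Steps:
(s(5) + (-7 - 1*(-7)))**2 = (3 + (-7 - 1*(-7)))**2 = (3 + (-7 + 7))**2 = (3 + 0)**2 = 3**2 = 9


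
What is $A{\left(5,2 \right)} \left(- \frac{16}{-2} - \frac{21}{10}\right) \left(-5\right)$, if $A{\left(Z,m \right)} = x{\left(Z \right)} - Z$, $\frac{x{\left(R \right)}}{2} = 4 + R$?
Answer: $- \frac{767}{2} \approx -383.5$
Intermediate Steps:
$x{\left(R \right)} = 8 + 2 R$ ($x{\left(R \right)} = 2 \left(4 + R\right) = 8 + 2 R$)
$A{\left(Z,m \right)} = 8 + Z$ ($A{\left(Z,m \right)} = \left(8 + 2 Z\right) - Z = 8 + Z$)
$A{\left(5,2 \right)} \left(- \frac{16}{-2} - \frac{21}{10}\right) \left(-5\right) = \left(8 + 5\right) \left(- \frac{16}{-2} - \frac{21}{10}\right) \left(-5\right) = 13 \left(\left(-16\right) \left(- \frac{1}{2}\right) - \frac{21}{10}\right) \left(-5\right) = 13 \left(8 - \frac{21}{10}\right) \left(-5\right) = 13 \cdot \frac{59}{10} \left(-5\right) = \frac{767}{10} \left(-5\right) = - \frac{767}{2}$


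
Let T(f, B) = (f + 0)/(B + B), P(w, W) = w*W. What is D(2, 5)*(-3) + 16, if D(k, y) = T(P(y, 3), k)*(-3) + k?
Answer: 175/4 ≈ 43.750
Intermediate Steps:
P(w, W) = W*w
T(f, B) = f/(2*B) (T(f, B) = f/((2*B)) = f*(1/(2*B)) = f/(2*B))
D(k, y) = k - 9*y/(2*k) (D(k, y) = ((3*y)/(2*k))*(-3) + k = (3*y/(2*k))*(-3) + k = -9*y/(2*k) + k = k - 9*y/(2*k))
D(2, 5)*(-3) + 16 = (2 - 9/2*5/2)*(-3) + 16 = (2 - 9/2*5*½)*(-3) + 16 = (2 - 45/4)*(-3) + 16 = -37/4*(-3) + 16 = 111/4 + 16 = 175/4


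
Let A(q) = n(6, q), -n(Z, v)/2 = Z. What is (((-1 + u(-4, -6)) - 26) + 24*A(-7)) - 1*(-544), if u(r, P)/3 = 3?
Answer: 238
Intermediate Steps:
n(Z, v) = -2*Z
A(q) = -12 (A(q) = -2*6 = -12)
u(r, P) = 9 (u(r, P) = 3*3 = 9)
(((-1 + u(-4, -6)) - 26) + 24*A(-7)) - 1*(-544) = (((-1 + 9) - 26) + 24*(-12)) - 1*(-544) = ((8 - 26) - 288) + 544 = (-18 - 288) + 544 = -306 + 544 = 238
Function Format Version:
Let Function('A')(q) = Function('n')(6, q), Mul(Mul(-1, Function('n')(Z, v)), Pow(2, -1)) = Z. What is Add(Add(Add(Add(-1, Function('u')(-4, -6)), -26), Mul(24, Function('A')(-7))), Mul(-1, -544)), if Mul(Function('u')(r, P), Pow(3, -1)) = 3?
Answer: 238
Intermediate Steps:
Function('n')(Z, v) = Mul(-2, Z)
Function('A')(q) = -12 (Function('A')(q) = Mul(-2, 6) = -12)
Function('u')(r, P) = 9 (Function('u')(r, P) = Mul(3, 3) = 9)
Add(Add(Add(Add(-1, Function('u')(-4, -6)), -26), Mul(24, Function('A')(-7))), Mul(-1, -544)) = Add(Add(Add(Add(-1, 9), -26), Mul(24, -12)), Mul(-1, -544)) = Add(Add(Add(8, -26), -288), 544) = Add(Add(-18, -288), 544) = Add(-306, 544) = 238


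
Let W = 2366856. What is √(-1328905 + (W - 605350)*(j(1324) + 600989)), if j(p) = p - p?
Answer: √1058644400529 ≈ 1.0289e+6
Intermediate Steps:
j(p) = 0
√(-1328905 + (W - 605350)*(j(1324) + 600989)) = √(-1328905 + (2366856 - 605350)*(0 + 600989)) = √(-1328905 + 1761506*600989) = √(-1328905 + 1058645729434) = √1058644400529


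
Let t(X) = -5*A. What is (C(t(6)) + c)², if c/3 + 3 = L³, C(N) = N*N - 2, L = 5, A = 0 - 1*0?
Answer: 132496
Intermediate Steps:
A = 0 (A = 0 + 0 = 0)
t(X) = 0 (t(X) = -5*0 = 0)
C(N) = -2 + N² (C(N) = N² - 2 = -2 + N²)
c = 366 (c = -9 + 3*5³ = -9 + 3*125 = -9 + 375 = 366)
(C(t(6)) + c)² = ((-2 + 0²) + 366)² = ((-2 + 0) + 366)² = (-2 + 366)² = 364² = 132496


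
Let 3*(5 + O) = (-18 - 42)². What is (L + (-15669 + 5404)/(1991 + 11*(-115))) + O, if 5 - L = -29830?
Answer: 22517515/726 ≈ 31016.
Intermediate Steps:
L = 29835 (L = 5 - 1*(-29830) = 5 + 29830 = 29835)
O = 1195 (O = -5 + (-18 - 42)²/3 = -5 + (⅓)*(-60)² = -5 + (⅓)*3600 = -5 + 1200 = 1195)
(L + (-15669 + 5404)/(1991 + 11*(-115))) + O = (29835 + (-15669 + 5404)/(1991 + 11*(-115))) + 1195 = (29835 - 10265/(1991 - 1265)) + 1195 = (29835 - 10265/726) + 1195 = 21649945/726 + 1195 = 22517515/726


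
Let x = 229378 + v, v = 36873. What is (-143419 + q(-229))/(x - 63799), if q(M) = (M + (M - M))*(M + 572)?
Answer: -110983/101226 ≈ -1.0964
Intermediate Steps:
q(M) = M*(572 + M) (q(M) = (M + 0)*(572 + M) = M*(572 + M))
x = 266251 (x = 229378 + 36873 = 266251)
(-143419 + q(-229))/(x - 63799) = (-143419 - 229*(572 - 229))/(266251 - 63799) = (-143419 - 229*343)/202452 = (-143419 - 78547)*(1/202452) = -221966*1/202452 = -110983/101226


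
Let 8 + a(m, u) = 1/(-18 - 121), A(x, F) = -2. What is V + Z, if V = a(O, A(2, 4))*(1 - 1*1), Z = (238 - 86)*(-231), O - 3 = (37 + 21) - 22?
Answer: -35112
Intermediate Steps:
O = 39 (O = 3 + ((37 + 21) - 22) = 3 + (58 - 22) = 3 + 36 = 39)
a(m, u) = -1113/139 (a(m, u) = -8 + 1/(-18 - 121) = -8 + 1/(-139) = -8 - 1/139 = -1113/139)
Z = -35112 (Z = 152*(-231) = -35112)
V = 0 (V = -1113*(1 - 1*1)/139 = -1113*(1 - 1)/139 = -1113/139*0 = 0)
V + Z = 0 - 35112 = -35112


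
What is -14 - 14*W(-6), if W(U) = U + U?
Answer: 154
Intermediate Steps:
W(U) = 2*U
-14 - 14*W(-6) = -14 - 28*(-6) = -14 - 14*(-12) = -14 + 168 = 154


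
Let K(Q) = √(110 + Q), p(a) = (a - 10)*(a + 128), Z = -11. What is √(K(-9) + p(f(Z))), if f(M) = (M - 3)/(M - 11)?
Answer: √(-145745 + 121*√101)/11 ≈ 34.561*I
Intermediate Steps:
f(M) = (-3 + M)/(-11 + M)
p(a) = (-10 + a)*(128 + a)
√(K(-9) + p(f(Z))) = √(√(110 - 9) + (-1280 + ((-3 - 11)/(-11 - 11))² + 118*((-3 - 11)/(-11 - 11)))) = √(√101 + (-1280 + (-14/(-22))² + 118*(-14/(-22)))) = √(√101 + (-1280 + (-1/22*(-14))² + 118*(-1/22*(-14)))) = √(√101 + (-1280 + (7/11)² + 118*(7/11))) = √(√101 + (-1280 + 49/121 + 826/11)) = √(√101 - 145745/121) = √(-145745/121 + √101)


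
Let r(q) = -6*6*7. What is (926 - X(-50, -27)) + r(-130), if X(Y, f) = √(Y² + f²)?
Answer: 674 - √3229 ≈ 617.18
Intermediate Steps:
r(q) = -252 (r(q) = -36*7 = -252)
(926 - X(-50, -27)) + r(-130) = (926 - √((-50)² + (-27)²)) - 252 = (926 - √(2500 + 729)) - 252 = (926 - √3229) - 252 = 674 - √3229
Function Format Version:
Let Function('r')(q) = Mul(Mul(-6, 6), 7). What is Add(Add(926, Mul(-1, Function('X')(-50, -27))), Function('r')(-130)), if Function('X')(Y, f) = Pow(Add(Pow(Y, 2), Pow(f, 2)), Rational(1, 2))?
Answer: Add(674, Mul(-1, Pow(3229, Rational(1, 2)))) ≈ 617.18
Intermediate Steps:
Function('r')(q) = -252 (Function('r')(q) = Mul(-36, 7) = -252)
Add(Add(926, Mul(-1, Function('X')(-50, -27))), Function('r')(-130)) = Add(Add(926, Mul(-1, Pow(Add(Pow(-50, 2), Pow(-27, 2)), Rational(1, 2)))), -252) = Add(Add(926, Mul(-1, Pow(Add(2500, 729), Rational(1, 2)))), -252) = Add(Add(926, Mul(-1, Pow(3229, Rational(1, 2)))), -252) = Add(674, Mul(-1, Pow(3229, Rational(1, 2))))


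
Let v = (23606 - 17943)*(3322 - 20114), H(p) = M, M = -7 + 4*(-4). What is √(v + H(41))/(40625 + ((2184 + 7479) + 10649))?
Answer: I*√95093119/60937 ≈ 0.16003*I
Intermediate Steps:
M = -23 (M = -7 - 16 = -23)
H(p) = -23
v = -95093096 (v = 5663*(-16792) = -95093096)
√(v + H(41))/(40625 + ((2184 + 7479) + 10649)) = √(-95093096 - 23)/(40625 + ((2184 + 7479) + 10649)) = √(-95093119)/(40625 + (9663 + 10649)) = (I*√95093119)/(40625 + 20312) = (I*√95093119)/60937 = (I*√95093119)*(1/60937) = I*√95093119/60937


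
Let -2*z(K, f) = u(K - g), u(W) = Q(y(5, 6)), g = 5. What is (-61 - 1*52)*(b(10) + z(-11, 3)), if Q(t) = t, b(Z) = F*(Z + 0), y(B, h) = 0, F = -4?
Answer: 4520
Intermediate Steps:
b(Z) = -4*Z (b(Z) = -4*(Z + 0) = -4*Z)
u(W) = 0
z(K, f) = 0 (z(K, f) = -½*0 = 0)
(-61 - 1*52)*(b(10) + z(-11, 3)) = (-61 - 1*52)*(-4*10 + 0) = (-61 - 52)*(-40 + 0) = -113*(-40) = 4520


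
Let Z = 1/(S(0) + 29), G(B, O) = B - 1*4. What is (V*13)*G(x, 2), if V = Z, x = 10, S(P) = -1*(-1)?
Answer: 13/5 ≈ 2.6000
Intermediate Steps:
S(P) = 1
G(B, O) = -4 + B (G(B, O) = B - 4 = -4 + B)
Z = 1/30 (Z = 1/(1 + 29) = 1/30 ≈ 0.033333)
V = 1/30 ≈ 0.033333
(V*13)*G(x, 2) = ((1/30)*13)*(-4 + 10) = (13/30)*6 = 13/5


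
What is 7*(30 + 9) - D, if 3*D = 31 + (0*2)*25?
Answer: 788/3 ≈ 262.67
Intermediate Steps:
D = 31/3 (D = (31 + (0*2)*25)/3 = (31 + 0*25)/3 = (31 + 0)/3 = (⅓)*31 = 31/3 ≈ 10.333)
7*(30 + 9) - D = 7*(30 + 9) - 1*31/3 = 7*39 - 31/3 = 273 - 31/3 = 788/3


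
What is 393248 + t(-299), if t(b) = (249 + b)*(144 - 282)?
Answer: 400148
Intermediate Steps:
t(b) = -34362 - 138*b (t(b) = (249 + b)*(-138) = -34362 - 138*b)
393248 + t(-299) = 393248 + (-34362 - 138*(-299)) = 393248 + (-34362 + 41262) = 393248 + 6900 = 400148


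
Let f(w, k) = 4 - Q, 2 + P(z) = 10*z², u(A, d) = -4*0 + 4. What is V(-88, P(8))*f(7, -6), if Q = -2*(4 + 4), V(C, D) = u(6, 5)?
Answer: 80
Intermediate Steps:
u(A, d) = 4 (u(A, d) = 0 + 4 = 4)
P(z) = -2 + 10*z²
V(C, D) = 4
Q = -16 (Q = -2*8 = -16)
f(w, k) = 20 (f(w, k) = 4 - 1*(-16) = 4 + 16 = 20)
V(-88, P(8))*f(7, -6) = 4*20 = 80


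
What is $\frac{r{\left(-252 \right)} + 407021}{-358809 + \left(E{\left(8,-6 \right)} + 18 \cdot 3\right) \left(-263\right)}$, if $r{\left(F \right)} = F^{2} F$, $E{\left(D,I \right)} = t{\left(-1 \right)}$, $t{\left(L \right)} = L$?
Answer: $\frac{15595987}{372748} \approx 41.841$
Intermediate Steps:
$E{\left(D,I \right)} = -1$
$r{\left(F \right)} = F^{3}$
$\frac{r{\left(-252 \right)} + 407021}{-358809 + \left(E{\left(8,-6 \right)} + 18 \cdot 3\right) \left(-263\right)} = \frac{\left(-252\right)^{3} + 407021}{-358809 + \left(-1 + 18 \cdot 3\right) \left(-263\right)} = \frac{-16003008 + 407021}{-358809 + \left(-1 + 54\right) \left(-263\right)} = - \frac{15595987}{-358809 + 53 \left(-263\right)} = - \frac{15595987}{-358809 - 13939} = - \frac{15595987}{-372748} = \left(-15595987\right) \left(- \frac{1}{372748}\right) = \frac{15595987}{372748}$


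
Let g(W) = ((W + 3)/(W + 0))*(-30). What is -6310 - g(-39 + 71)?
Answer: -100435/16 ≈ -6277.2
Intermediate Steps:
g(W) = -30*(3 + W)/W (g(W) = ((3 + W)/W)*(-30) = -30*(3 + W)/W)
-6310 - g(-39 + 71) = -6310 - (-30 - 90/(-39 + 71)) = -6310 - (-30 - 90/32) = -6310 - (-30 - 90*1/32) = -6310 - (-30 - 45/16) = -6310 - 1*(-525/16) = -6310 + 525/16 = -100435/16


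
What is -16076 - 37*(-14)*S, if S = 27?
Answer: -2090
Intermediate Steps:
-16076 - 37*(-14)*S = -16076 - 37*(-14)*27 = -16076 - (-518)*27 = -16076 - 1*(-13986) = -16076 + 13986 = -2090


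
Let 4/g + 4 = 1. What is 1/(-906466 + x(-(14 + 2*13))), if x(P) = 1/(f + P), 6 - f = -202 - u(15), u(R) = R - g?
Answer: -553/501275695 ≈ -1.1032e-6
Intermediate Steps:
g = -4/3 (g = 4/(-4 + 1) = 4/(-3) = 4*(-⅓) = -4/3 ≈ -1.3333)
u(R) = 4/3 + R (u(R) = R - 1*(-4/3) = R + 4/3 = 4/3 + R)
f = 673/3 (f = 6 - (-202 - (4/3 + 15)) = 6 - (-202 - 1*49/3) = 6 - (-202 - 49/3) = 6 - 1*(-655/3) = 6 + 655/3 = 673/3 ≈ 224.33)
x(P) = 1/(673/3 + P)
1/(-906466 + x(-(14 + 2*13))) = 1/(-906466 + 3/(673 + 3*(-(14 + 2*13)))) = 1/(-906466 + 3/(673 + 3*(-(14 + 26)))) = 1/(-906466 + 3/(673 + 3*(-1*40))) = 1/(-906466 + 3/(673 + 3*(-40))) = 1/(-906466 + 3/(673 - 120)) = 1/(-906466 + 3/553) = 1/(-501275695/553) = -553/501275695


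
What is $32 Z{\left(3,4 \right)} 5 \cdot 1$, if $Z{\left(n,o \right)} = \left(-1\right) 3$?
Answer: $-480$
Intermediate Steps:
$Z{\left(n,o \right)} = -3$
$32 Z{\left(3,4 \right)} 5 \cdot 1 = 32 \left(-3\right) 5 \cdot 1 = \left(-96\right) 5 = -480$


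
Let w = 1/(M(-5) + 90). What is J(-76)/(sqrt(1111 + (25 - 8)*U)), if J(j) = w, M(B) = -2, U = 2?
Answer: sqrt(1145)/100760 ≈ 0.00033583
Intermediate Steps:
w = 1/88 (w = 1/(-2 + 90) = 1/88 ≈ 0.011364)
J(j) = 1/88
J(-76)/(sqrt(1111 + (25 - 8)*U)) = 1/(88*(sqrt(1111 + (25 - 8)*2))) = 1/(88*(sqrt(1111 + 17*2))) = 1/(88*(sqrt(1111 + 34))) = 1/(88*(sqrt(1145))) = (sqrt(1145)/1145)/88 = sqrt(1145)/100760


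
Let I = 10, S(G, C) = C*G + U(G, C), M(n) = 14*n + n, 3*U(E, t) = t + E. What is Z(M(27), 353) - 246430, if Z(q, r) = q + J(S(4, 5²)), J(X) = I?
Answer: -246015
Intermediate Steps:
U(E, t) = E/3 + t/3 (U(E, t) = (t + E)/3 = (E + t)/3 = E/3 + t/3)
M(n) = 15*n
S(G, C) = C/3 + G/3 + C*G (S(G, C) = C*G + (G/3 + C/3) = C*G + (C/3 + G/3) = C/3 + G/3 + C*G)
J(X) = 10
Z(q, r) = 10 + q (Z(q, r) = q + 10 = 10 + q)
Z(M(27), 353) - 246430 = (10 + 15*27) - 246430 = (10 + 405) - 246430 = 415 - 246430 = -246015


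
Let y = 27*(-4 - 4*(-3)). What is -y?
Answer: -216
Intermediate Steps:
y = 216 (y = 27*(-4 + 12) = 27*8 = 216)
-y = -1*216 = -216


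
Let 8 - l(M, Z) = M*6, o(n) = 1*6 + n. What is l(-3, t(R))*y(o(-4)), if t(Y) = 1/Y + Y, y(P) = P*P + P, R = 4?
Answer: 156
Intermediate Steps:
o(n) = 6 + n
y(P) = P + P² (y(P) = P² + P = P + P²)
t(Y) = Y + 1/Y (t(Y) = 1/Y + Y = Y + 1/Y)
l(M, Z) = 8 - 6*M (l(M, Z) = 8 - M*6 = 8 - 6*M)
l(-3, t(R))*y(o(-4)) = (8 - 6*(-3))*((6 - 4)*(1 + (6 - 4))) = (8 + 18)*(2*(1 + 2)) = 26*(2*3) = 26*6 = 156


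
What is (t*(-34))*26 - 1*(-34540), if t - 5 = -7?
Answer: 36308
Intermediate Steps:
t = -2 (t = 5 - 7 = -2)
(t*(-34))*26 - 1*(-34540) = -2*(-34)*26 - 1*(-34540) = 68*26 + 34540 = 1768 + 34540 = 36308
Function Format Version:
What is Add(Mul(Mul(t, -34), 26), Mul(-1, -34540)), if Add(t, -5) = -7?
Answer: 36308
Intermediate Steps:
t = -2 (t = Add(5, -7) = -2)
Add(Mul(Mul(t, -34), 26), Mul(-1, -34540)) = Add(Mul(Mul(-2, -34), 26), Mul(-1, -34540)) = Add(Mul(68, 26), 34540) = Add(1768, 34540) = 36308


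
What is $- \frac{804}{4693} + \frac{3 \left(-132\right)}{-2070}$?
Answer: $\frac{10786}{539695} \approx 0.019985$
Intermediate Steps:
$- \frac{804}{4693} + \frac{3 \left(-132\right)}{-2070} = \left(-804\right) \frac{1}{4693} - - \frac{22}{115} = - \frac{804}{4693} + \frac{22}{115} = \frac{10786}{539695}$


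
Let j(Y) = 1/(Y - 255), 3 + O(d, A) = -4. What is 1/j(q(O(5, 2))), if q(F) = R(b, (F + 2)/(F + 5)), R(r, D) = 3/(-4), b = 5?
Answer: -1023/4 ≈ -255.75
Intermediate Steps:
O(d, A) = -7 (O(d, A) = -3 - 4 = -7)
R(r, D) = -3/4 (R(r, D) = 3*(-1/4) = -3/4)
q(F) = -3/4
j(Y) = 1/(-255 + Y)
1/j(q(O(5, 2))) = 1/(1/(-255 - 3/4)) = 1/(1/(-1023/4)) = 1/(-4/1023) = -1023/4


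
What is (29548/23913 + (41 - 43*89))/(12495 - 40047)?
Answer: 45252535/329425488 ≈ 0.13737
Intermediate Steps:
(29548/23913 + (41 - 43*89))/(12495 - 40047) = (29548*(1/23913) + (41 - 3827))/(-27552) = (29548/23913 - 3786)*(-1/27552) = -90505070/23913*(-1/27552) = 45252535/329425488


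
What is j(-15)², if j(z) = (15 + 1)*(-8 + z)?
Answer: 135424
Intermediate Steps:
j(z) = -128 + 16*z (j(z) = 16*(-8 + z) = -128 + 16*z)
j(-15)² = (-128 + 16*(-15))² = (-128 - 240)² = (-368)² = 135424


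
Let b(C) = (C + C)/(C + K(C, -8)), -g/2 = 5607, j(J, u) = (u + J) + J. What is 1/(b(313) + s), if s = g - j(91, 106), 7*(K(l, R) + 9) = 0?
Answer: -152/1747991 ≈ -8.6957e-5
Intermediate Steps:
j(J, u) = u + 2*J (j(J, u) = (J + u) + J = u + 2*J)
g = -11214 (g = -2*5607 = -11214)
K(l, R) = -9 (K(l, R) = -9 + (⅐)*0 = -9 + 0 = -9)
s = -11502 (s = -11214 - (106 + 2*91) = -11214 - (106 + 182) = -11214 - 1*288 = -11214 - 288 = -11502)
b(C) = 2*C/(-9 + C) (b(C) = (C + C)/(C - 9) = (2*C)/(-9 + C) = 2*C/(-9 + C))
1/(b(313) + s) = 1/(2*313/(-9 + 313) - 11502) = 1/(2*313/304 - 11502) = 1/(2*313*(1/304) - 11502) = 1/(313/152 - 11502) = 1/(-1747991/152) = -152/1747991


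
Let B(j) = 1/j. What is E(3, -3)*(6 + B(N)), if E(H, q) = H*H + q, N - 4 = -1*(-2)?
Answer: 37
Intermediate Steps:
N = 6 (N = 4 - 1*(-2) = 4 + 2 = 6)
E(H, q) = q + H² (E(H, q) = H² + q = q + H²)
E(3, -3)*(6 + B(N)) = (-3 + 3²)*(6 + 1/6) = (-3 + 9)*(6 + ⅙) = 6*(37/6) = 37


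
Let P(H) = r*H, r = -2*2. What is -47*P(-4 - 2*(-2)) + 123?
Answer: 123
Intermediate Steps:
r = -4
P(H) = -4*H
-47*P(-4 - 2*(-2)) + 123 = -(-188)*(-4 - 2*(-2)) + 123 = -(-188)*(-4 + 4) + 123 = -(-188)*0 + 123 = -47*0 + 123 = 0 + 123 = 123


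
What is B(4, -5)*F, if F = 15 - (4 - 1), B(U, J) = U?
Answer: 48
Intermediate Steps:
F = 12 (F = 15 - 1*3 = 15 - 3 = 12)
B(4, -5)*F = 4*12 = 48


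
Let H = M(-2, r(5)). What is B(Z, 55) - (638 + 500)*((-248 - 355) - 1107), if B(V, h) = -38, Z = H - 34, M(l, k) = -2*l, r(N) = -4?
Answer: 1945942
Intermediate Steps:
H = 4 (H = -2*(-2) = 4)
Z = -30 (Z = 4 - 34 = -30)
B(Z, 55) - (638 + 500)*((-248 - 355) - 1107) = -38 - (638 + 500)*((-248 - 355) - 1107) = -38 - 1138*(-603 - 1107) = -38 - 1138*(-1710) = -38 - 1*(-1945980) = -38 + 1945980 = 1945942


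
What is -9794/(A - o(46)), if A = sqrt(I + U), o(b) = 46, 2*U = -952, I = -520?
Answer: 112631/778 + 4897*I*sqrt(249)/778 ≈ 144.77 + 99.323*I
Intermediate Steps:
U = -476 (U = (1/2)*(-952) = -476)
A = 2*I*sqrt(249) (A = sqrt(-520 - 476) = sqrt(-996) = 2*I*sqrt(249) ≈ 31.559*I)
-9794/(A - o(46)) = -9794/(2*I*sqrt(249) - 1*46) = -9794/(2*I*sqrt(249) - 46) = -9794/(-46 + 2*I*sqrt(249))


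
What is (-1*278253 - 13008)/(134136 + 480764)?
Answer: -291261/614900 ≈ -0.47367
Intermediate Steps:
(-1*278253 - 13008)/(134136 + 480764) = (-278253 - 13008)/614900 = -291261*1/614900 = -291261/614900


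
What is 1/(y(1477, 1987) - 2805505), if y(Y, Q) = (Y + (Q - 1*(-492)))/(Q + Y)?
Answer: -866/2429566341 ≈ -3.5644e-7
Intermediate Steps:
y(Y, Q) = (492 + Q + Y)/(Q + Y) (y(Y, Q) = (Y + (Q + 492))/(Q + Y) = (Y + (492 + Q))/(Q + Y) = (492 + Q + Y)/(Q + Y))
1/(y(1477, 1987) - 2805505) = 1/((492 + 1987 + 1477)/(1987 + 1477) - 2805505) = 1/(3956/3464 - 2805505) = 1/((1/3464)*3956 - 2805505) = 1/(989/866 - 2805505) = 1/(-2429566341/866) = -866/2429566341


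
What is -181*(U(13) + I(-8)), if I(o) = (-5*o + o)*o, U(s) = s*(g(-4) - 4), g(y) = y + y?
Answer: 74572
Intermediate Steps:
g(y) = 2*y
U(s) = -12*s (U(s) = s*(2*(-4) - 4) = s*(-8 - 4) = s*(-12) = -12*s)
I(o) = -4*o² (I(o) = (-4*o)*o = -4*o²)
-181*(U(13) + I(-8)) = -181*(-12*13 - 4*(-8)²) = -181*(-156 - 4*64) = -181*(-156 - 256) = -181*(-412) = 74572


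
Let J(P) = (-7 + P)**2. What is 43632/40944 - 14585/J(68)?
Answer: -9058616/3174013 ≈ -2.8540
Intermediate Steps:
43632/40944 - 14585/J(68) = 43632/40944 - 14585/(-7 + 68)**2 = 43632*(1/40944) - 14585/(61**2) = 909/853 - 14585/3721 = -9058616/3174013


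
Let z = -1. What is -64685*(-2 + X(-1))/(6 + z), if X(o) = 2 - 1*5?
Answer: 64685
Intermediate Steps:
X(o) = -3 (X(o) = 2 - 5 = -3)
-64685*(-2 + X(-1))/(6 + z) = -64685*(-2 - 3)/(6 - 1) = -(-323425)/5 = -64685*(-1) = 64685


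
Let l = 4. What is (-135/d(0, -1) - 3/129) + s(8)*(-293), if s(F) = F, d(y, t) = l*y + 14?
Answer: -1416907/602 ≈ -2353.7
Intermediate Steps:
d(y, t) = 14 + 4*y (d(y, t) = 4*y + 14 = 14 + 4*y)
(-135/d(0, -1) - 3/129) + s(8)*(-293) = (-135/(14 + 4*0) - 3/129) + 8*(-293) = (-135/(14 + 0) - 3*1/129) - 2344 = (-135/14 - 1/43) - 2344 = -5819/602 - 2344 = -1416907/602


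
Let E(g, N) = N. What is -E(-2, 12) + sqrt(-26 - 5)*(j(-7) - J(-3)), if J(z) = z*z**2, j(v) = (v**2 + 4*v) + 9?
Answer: -12 + 57*I*sqrt(31) ≈ -12.0 + 317.36*I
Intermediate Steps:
j(v) = 9 + v**2 + 4*v
J(z) = z**3
-E(-2, 12) + sqrt(-26 - 5)*(j(-7) - J(-3)) = -1*12 + sqrt(-26 - 5)*((9 + (-7)**2 + 4*(-7)) - 1*(-3)**3) = -12 + sqrt(-31)*((9 + 49 - 28) - 1*(-27)) = -12 + (I*sqrt(31))*(30 + 27) = -12 + (I*sqrt(31))*57 = -12 + 57*I*sqrt(31)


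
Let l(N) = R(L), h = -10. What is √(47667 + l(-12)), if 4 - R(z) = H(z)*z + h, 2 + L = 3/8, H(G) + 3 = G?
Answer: √3051103/8 ≈ 218.34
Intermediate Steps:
H(G) = -3 + G
L = -13/8 (L = -2 + 3/8 = -13/8 ≈ -1.6250)
R(z) = 14 - z*(-3 + z) (R(z) = 4 - ((-3 + z)*z - 10) = 4 - (z*(-3 + z) - 10) = 4 - (-10 + z*(-3 + z)) = 4 + (10 - z*(-3 + z)) = 14 - z*(-3 + z))
l(N) = 415/64 (l(N) = 14 - 1*(-13/8)*(-3 - 13/8) = 14 - 1*(-13/8)*(-37/8) = 14 - 481/64 = 415/64)
√(47667 + l(-12)) = √(47667 + 415/64) = √(3051103/64) = √3051103/8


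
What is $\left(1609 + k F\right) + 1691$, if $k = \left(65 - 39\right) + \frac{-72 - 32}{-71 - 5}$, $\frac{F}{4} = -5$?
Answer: $\frac{52300}{19} \approx 2752.6$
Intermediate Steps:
$F = -20$ ($F = 4 \left(-5\right) = -20$)
$k = \frac{520}{19}$ ($k = 26 - \frac{104}{-76} = 26 - - \frac{26}{19} = 26 + \frac{26}{19} = \frac{520}{19} \approx 27.368$)
$\left(1609 + k F\right) + 1691 = \left(1609 + \frac{520}{19} \left(-20\right)\right) + 1691 = \left(1609 - \frac{10400}{19}\right) + 1691 = \frac{20171}{19} + 1691 = \frac{52300}{19}$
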